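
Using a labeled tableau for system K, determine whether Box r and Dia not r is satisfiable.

Unsatisfiable

1. Box r and Dia not r, u
2. Box r, u
3. Dia not r, u
4. not r, v
5. r, v
Accessibility: uRv
Branch closes: r and not r both at v.
(One branch shown.) All branches close.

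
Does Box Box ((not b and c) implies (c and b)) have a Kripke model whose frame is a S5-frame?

Satisfiable

1. Box Box ((not b and c) implies (c and b)), 0
2. Box ((not b and c) implies (c and b)), 0   [Box-rule on 1 via 0R0]
3. (not b and c) implies (c and b), 0   [Box-rule on 2 via 0R0]
4. c and b, 0   [implies-rule on 3 (branches; this branch)]
5. c, 0   [and-rule on 4]
6. b, 0   [and-rule on 4]
Accessibility: 0R0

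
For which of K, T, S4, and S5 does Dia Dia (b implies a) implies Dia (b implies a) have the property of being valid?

S4, S5

T-tableau for the negation not (Dia Dia (b implies a) implies Dia (b implies a)):
1. not (Dia Dia (b implies a) implies Dia (b implies a)), w0
2. Dia Dia (b implies a), w0   [neg-implies-rule on 1]
3. not Dia (b implies a), w0   [neg-implies-rule on 1]
4. not (b implies a), w0   [neg-Dia-rule on 3 via w0Rw0]
5. b, w0   [neg-implies-rule on 4]
6. not a, w0   [neg-implies-rule on 4]
7. Dia (b implies a), w1   [Dia-rule on 2: fresh world w1, w0Rw1]
8. not (b implies a), w1   [neg-Dia-rule on 3 via w0Rw1]
9. b, w1   [neg-implies-rule on 8]
10. not a, w1   [neg-implies-rule on 8]
11. b implies a, w2   [Dia-rule on 7: fresh world w2, w1Rw2]
12. a, w2   [implies-rule on 11 (branches; this branch)]
Accessibility: w0Rw0, w0Rw1, w1Rw1, w1Rw2, w2Rw2
Complete open branch: countermodel on a T-frame, so not valid in T, nor in K (the same frame is also a K-frame).
S4-tableau for the negation not (Dia Dia (b implies a) implies Dia (b implies a)):
1. not (Dia Dia (b implies a) implies Dia (b implies a)), w0
2. Dia Dia (b implies a), w0   [neg-implies-rule on 1]
3. not Dia (b implies a), w0   [neg-implies-rule on 1]
4. not (b implies a), w0   [neg-Dia-rule on 3 via w0Rw0]
5. b, w0   [neg-implies-rule on 4]
6. not a, w0   [neg-implies-rule on 4]
7. Dia (b implies a), w1   [Dia-rule on 2: fresh world w1, w0Rw1]
8. not (b implies a), w1   [neg-Dia-rule on 3 via w0Rw1]
9. b, w1   [neg-implies-rule on 8]
10. not a, w1   [neg-implies-rule on 8]
11. b implies a, w2   [Dia-rule on 7: fresh world w2, w1Rw2]
12. not (b implies a), w2   [neg-Dia-rule on 3 via w0Rw2]
13. b, w2   [neg-implies-rule on 12]
14. not a, w2   [neg-implies-rule on 12]
15. a, w2   [implies-rule on 11 (branches; this branch)]
Accessibility: w0Rw0, w0Rw1, w0Rw2, w1Rw1, w1Rw2, w2Rw2
Branch closes: a and not a both at w2.
Every branch closes (one shown): valid in S4, hence also in S5 (every theorem of S4 is a theorem of S5).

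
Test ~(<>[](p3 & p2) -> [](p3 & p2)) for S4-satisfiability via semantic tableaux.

1. ~(<>[](p3 & p2) -> [](p3 & p2)), 0
2. <>[](p3 & p2), 0
3. ~[](p3 & p2), 0
4. [](p3 & p2), 1
5. p3 & p2, 1
6. p3, 1
7. p2, 1
8. ~(p3 & p2), 2
9. ~p2, 2
Accessibility: 0R0, 0R1, 0R2, 1R1, 2R2

Yes, satisfiable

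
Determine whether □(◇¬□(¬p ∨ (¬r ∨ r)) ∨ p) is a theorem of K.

No, not valid

Tableau for the negation ¬□(◇¬□(¬p ∨ (¬r ∨ r)) ∨ p):
1. ¬□(◇¬□(¬p ∨ (¬r ∨ r)) ∨ p), w0
2. ¬(◇¬□(¬p ∨ (¬r ∨ r)) ∨ p), w1
3. ¬◇¬□(¬p ∨ (¬r ∨ r)), w1
4. ¬p, w1
Accessibility: w0Rw1
The negation has an open branch (countermodel exists).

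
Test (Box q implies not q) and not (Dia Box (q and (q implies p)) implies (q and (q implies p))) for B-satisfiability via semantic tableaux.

Unsatisfiable (every branch closes)

1. (Box q implies not q) and not (Dia Box (q and (q implies p)) implies (q and (q implies p))), 0
2. Box q implies not q, 0   [and-rule on 1]
3. not (Dia Box (q and (q implies p)) implies (q and (q implies p))), 0   [and-rule on 1]
4. Dia Box (q and (q implies p)), 0   [neg-implies-rule on 3]
5. not (q and (q implies p)), 0   [neg-implies-rule on 3]
6. not Box q, 0   [implies-rule on 2 (branches; this branch)]
7. not (q implies p), 0   [neg-and-rule on 5 (branches; this branch)]
8. q, 0   [neg-implies-rule on 7]
9. not p, 0   [neg-implies-rule on 7]
10. Box (q and (q implies p)), 1   [Dia-rule on 4: fresh world 1, 0R1]
11. q and (q implies p), 0   [Box-rule on 10 via 1R0]
12. q implies p, 0   [and-rule on 11]
13. q and (q implies p), 1   [Box-rule on 10 via 1R1]
14. q, 1   [and-rule on 13]
15. q implies p, 1   [and-rule on 13]
16. p, 0   [implies-rule on 12 (branches; this branch)]
Accessibility: 0R0, 0R1, 1R0, 1R1
Branch closes: p and not p both at 0.
Every branch closes; the branch above is one of them.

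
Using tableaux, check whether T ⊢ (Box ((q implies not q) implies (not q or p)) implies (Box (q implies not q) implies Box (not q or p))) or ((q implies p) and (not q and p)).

Yes, valid

Tableau for the negation not ((Box ((q implies not q) implies (not q or p)) implies (Box (q implies not q) implies Box (not q or p))) or ((q implies p) and (not q and p))):
1. not ((Box ((q implies not q) implies (not q or p)) implies (Box (q implies not q) implies Box (not q or p))) or ((q implies p) and (not q and p))), w0
2. not (Box ((q implies not q) implies (not q or p)) implies (Box (q implies not q) implies Box (not q or p))), w0
3. not ((q implies p) and (not q and p)), w0
4. Box ((q implies not q) implies (not q or p)), w0
5. not (Box (q implies not q) implies Box (not q or p)), w0
6. Box (q implies not q), w0
7. not Box (not q or p), w0
8. (q implies not q) implies (not q or p), w0
9. q implies not q, w0
10. not (not q and p), w0
11. not q or p, w0
12. not q, w0
13. not p, w0
14. not (not q or p), w1
15. q, w1
16. not p, w1
17. (q implies not q) implies (not q or p), w1
18. q implies not q, w1
19. not (q implies not q), w1
20. not q, w1
Accessibility: w0Rw0, w0Rw1, w1Rw1
Branch closes: q and not q both at w1.
All branches of the negation close; one closing branch shown above.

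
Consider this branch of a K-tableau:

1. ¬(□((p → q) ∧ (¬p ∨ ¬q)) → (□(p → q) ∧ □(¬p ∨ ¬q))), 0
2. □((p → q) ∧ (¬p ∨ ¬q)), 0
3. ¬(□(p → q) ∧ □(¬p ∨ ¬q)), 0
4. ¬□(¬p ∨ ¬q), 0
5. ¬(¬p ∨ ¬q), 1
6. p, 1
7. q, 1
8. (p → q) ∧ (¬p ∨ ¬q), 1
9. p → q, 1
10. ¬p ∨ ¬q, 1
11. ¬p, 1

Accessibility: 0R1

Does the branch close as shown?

Both p and ¬p appear at 1.

Closed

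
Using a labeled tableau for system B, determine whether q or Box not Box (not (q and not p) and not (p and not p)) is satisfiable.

Yes, satisfiable

1. q or Box not Box (not (q and not p) and not (p and not p)), u
2. Box not Box (not (q and not p) and not (p and not p)), u
3. not Box (not (q and not p) and not (p and not p)), u
4. not (not (q and not p) and not (p and not p)), v
5. not Box (not (q and not p) and not (p and not p)), v
6. q and not p, v
7. q, v
8. not p, v
9. not (not (q and not p) and not (p and not p)), w
10. q and not p, w
11. q, w
12. not p, w
Accessibility: uRu, uRv, vRu, vRv, vRw, wRv, wRw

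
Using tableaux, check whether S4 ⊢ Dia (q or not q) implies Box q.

Tableau for the negation not (Dia (q or not q) implies Box q):
1. not (Dia (q or not q) implies Box q), u
2. Dia (q or not q), u
3. not Box q, u
4. q or not q, v
5. not q, v
6. not q, w
Accessibility: uRu, uRv, uRw, vRv, wRw
The negation has an open branch (countermodel exists).

No, not valid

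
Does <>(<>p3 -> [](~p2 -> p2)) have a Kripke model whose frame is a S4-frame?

1. <>(<>p3 -> [](~p2 -> p2)), w0
2. <>p3 -> [](~p2 -> p2), w1
3. [](~p2 -> p2), w1
4. ~p2 -> p2, w1
5. p2, w1
Accessibility: w0Rw0, w0Rw1, w1Rw1

Yes, satisfiable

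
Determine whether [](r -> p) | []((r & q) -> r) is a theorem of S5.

Tableau for the negation ~([](r -> p) | []((r & q) -> r)):
1. ~([](r -> p) | []((r & q) -> r)), 0
2. ~[](r -> p), 0   [~|-rule on 1]
3. ~[]((r & q) -> r), 0   [~|-rule on 1]
4. ~(r -> p), 1   [~[]-rule on 2: fresh world 1, 0R1]
5. r, 1   [~->-rule on 4]
6. ~p, 1   [~->-rule on 4]
7. ~((r & q) -> r), 2   [~[]-rule on 3: fresh world 2, 0R2]
8. r & q, 2   [~->-rule on 7]
9. ~r, 2   [~->-rule on 7]
10. r, 2   [&-rule on 8]
11. q, 2   [&-rule on 8]
Accessibility: 0R0, 0R1, 0R2, 1R0, 1R1, 1R2, 2R0, 2R1, 2R2
Branch closes: r and ~r both at 2.
Every branch of the negation's tableau closes; the branch above is one of them.

Yes, valid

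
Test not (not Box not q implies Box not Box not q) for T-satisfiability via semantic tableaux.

1. not (not Box not q implies Box not Box not q), w0
2. not Box not q, w0   [neg-implies-rule on 1]
3. not Box not Box not q, w0   [neg-implies-rule on 1]
4. q, w1   [neg-Box-rule on 2: fresh world w1, w0Rw1]
5. Box not q, w2   [neg-Box-rule on 3: fresh world w2, w0Rw2]
6. not q, w2   [Box-rule on 5 via w2Rw2]
Accessibility: w0Rw0, w0Rw1, w0Rw2, w1Rw1, w2Rw2

Satisfiable (open branch found)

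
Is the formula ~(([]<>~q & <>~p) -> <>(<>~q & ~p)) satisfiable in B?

No, unsatisfiable

1. ~(([]<>~q & <>~p) -> <>(<>~q & ~p)), 0
2. []<>~q & <>~p, 0
3. ~<>(<>~q & ~p), 0
4. []<>~q, 0
5. <>~p, 0
6. ~(<>~q & ~p), 0
7. <>~q, 0
8. p, 0
9. ~p, 1
10. ~(<>~q & ~p), 1
11. <>~q, 1
12. ~<>~q, 1
13. q, 0
14. q, 1
15. ~q, 2
16. ~(<>~q & ~p), 2
17. <>~q, 2
18. p, 2
19. ~q, 3
20. q, 3
Accessibility: 0R0, 0R1, 0R2, 1R0, 1R1, 1R3, 2R0, 2R2, 3R1, 3R3
Branch closes: q and ~q both at 3.
(One branch shown.) All branches close.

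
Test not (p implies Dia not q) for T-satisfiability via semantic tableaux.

Satisfiable (open branch found)

1. not (p implies Dia not q), 0
2. p, 0
3. not Dia not q, 0
4. q, 0
Accessibility: 0R0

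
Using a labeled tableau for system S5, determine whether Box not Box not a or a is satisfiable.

Satisfiable (open branch found)

1. Box not Box not a or a, u
2. a, u   [or-rule on 1 (branches; this branch)]
Accessibility: uRu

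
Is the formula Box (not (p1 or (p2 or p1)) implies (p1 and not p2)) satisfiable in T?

Satisfiable

1. Box (not (p1 or (p2 or p1)) implies (p1 and not p2)), w0
2. not (p1 or (p2 or p1)) implies (p1 and not p2), w0
3. p1 and not p2, w0
4. p1, w0
5. not p2, w0
Accessibility: w0Rw0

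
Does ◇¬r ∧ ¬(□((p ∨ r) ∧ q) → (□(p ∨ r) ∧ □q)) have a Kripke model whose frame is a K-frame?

1. ◇¬r ∧ ¬(□((p ∨ r) ∧ q) → (□(p ∨ r) ∧ □q)), w0
2. ◇¬r, w0
3. ¬(□((p ∨ r) ∧ q) → (□(p ∨ r) ∧ □q)), w0
4. □((p ∨ r) ∧ q), w0
5. ¬(□(p ∨ r) ∧ □q), w0
6. ¬□(p ∨ r), w0
7. ¬r, w1
8. (p ∨ r) ∧ q, w1
9. p ∨ r, w1
10. q, w1
11. p, w1
12. ¬(p ∨ r), w2
13. ¬p, w2
14. ¬r, w2
15. (p ∨ r) ∧ q, w2
16. p ∨ r, w2
17. q, w2
18. r, w2
Accessibility: w0Rw1, w0Rw2
Branch closes: r and ¬r both at w2.
Every branch closes; the branch above is one of them.

Unsatisfiable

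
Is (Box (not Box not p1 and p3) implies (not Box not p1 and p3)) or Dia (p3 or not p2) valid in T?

Yes, valid

Tableau for the negation not ((Box (not Box not p1 and p3) implies (not Box not p1 and p3)) or Dia (p3 or not p2)):
1. not ((Box (not Box not p1 and p3) implies (not Box not p1 and p3)) or Dia (p3 or not p2)), u
2. not (Box (not Box not p1 and p3) implies (not Box not p1 and p3)), u
3. not Dia (p3 or not p2), u
4. Box (not Box not p1 and p3), u
5. not (not Box not p1 and p3), u
6. not (p3 or not p2), u
7. not p3, u
8. p2, u
9. not Box not p1 and p3, u
10. not Box not p1, u
11. p3, u
Accessibility: uRu
Branch closes: p3 and not p3 both at u.
All branches of the negation close; one closing branch shown above.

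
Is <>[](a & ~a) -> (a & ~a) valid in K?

Not valid

Tableau for the negation ~(<>[](a & ~a) -> (a & ~a)):
1. ~(<>[](a & ~a) -> (a & ~a)), w0
2. <>[](a & ~a), w0
3. ~(a & ~a), w0
4. a, w0
5. [](a & ~a), w1
Accessibility: w0Rw1
The negation has an open branch (countermodel exists).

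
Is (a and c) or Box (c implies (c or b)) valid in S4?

Tableau for the negation not ((a and c) or Box (c implies (c or b))):
1. not ((a and c) or Box (c implies (c or b))), u
2. not (a and c), u
3. not Box (c implies (c or b)), u
4. not c, u
5. not (c implies (c or b)), v
6. c, v
7. not (c or b), v
8. not c, v
9. not b, v
Accessibility: uRu, uRv, vRv
Branch closes: c and not c both at v.
All branches of the negation close; one closing branch shown above.

Yes, valid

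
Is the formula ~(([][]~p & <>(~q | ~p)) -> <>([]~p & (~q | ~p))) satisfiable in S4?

1. ~(([][]~p & <>(~q | ~p)) -> <>([]~p & (~q | ~p))), u
2. [][]~p & <>(~q | ~p), u
3. ~<>([]~p & (~q | ~p)), u
4. [][]~p, u
5. <>(~q | ~p), u
6. ~([]~p & (~q | ~p)), u
7. []~p, u
8. ~p, u
9. ~[]~p, u
10. ~q | ~p, v
11. ~([]~p & (~q | ~p)), v
12. []~p, v
13. ~p, v
14. ~[]~p, v
15. p, w
16. ~([]~p & (~q | ~p)), w
17. []~p, w
18. ~p, w
Accessibility: uRu, uRv, uRw, vRv, wRw
Branch closes: p and ~p both at w.
All branches of the tableau close; one closing branch shown above.

Unsatisfiable (every branch closes)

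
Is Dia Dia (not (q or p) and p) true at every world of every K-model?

No, not valid

Tableau for the negation not Dia Dia (not (q or p) and p):
1. not Dia Dia (not (q or p) and p), w0
The negation has an open branch (countermodel exists).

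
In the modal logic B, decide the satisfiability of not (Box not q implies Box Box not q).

1. not (Box not q implies Box Box not q), w0
2. Box not q, w0
3. not Box Box not q, w0
4. not q, w0
5. not Box not q, w1
6. not q, w1
7. q, w2
Accessibility: w0Rw0, w0Rw1, w1Rw0, w1Rw1, w1Rw2, w2Rw1, w2Rw2

Satisfiable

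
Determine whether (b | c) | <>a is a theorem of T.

Not valid

Tableau for the negation ~((b | c) | <>a):
1. ~((b | c) | <>a), u
2. ~(b | c), u
3. ~<>a, u
4. ~b, u
5. ~c, u
6. ~a, u
Accessibility: uRu
The negation has an open branch (countermodel exists).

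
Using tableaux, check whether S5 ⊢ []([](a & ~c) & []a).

Not valid

Tableau for the negation ~[]([](a & ~c) & []a):
1. ~[]([](a & ~c) & []a), 0
2. ~([](a & ~c) & []a), 1   [~[]-rule on 1: fresh world 1, 0R1]
3. ~[]a, 1   [~&-rule on 2 (branches; this branch)]
4. ~a, 2   [~[]-rule on 3: fresh world 2, 1R2]
Accessibility: 0R0, 0R1, 0R2, 1R0, 1R1, 1R2, 2R0, 2R1, 2R2
The negation has an open branch (countermodel exists).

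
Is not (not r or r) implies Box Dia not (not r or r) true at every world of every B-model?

Yes, valid

Tableau for the negation not (not (not r or r) implies Box Dia not (not r or r)):
1. not (not (not r or r) implies Box Dia not (not r or r)), w0
2. not (not r or r), w0   [neg-implies-rule on 1]
3. not Box Dia not (not r or r), w0   [neg-implies-rule on 1]
4. r, w0   [neg-or-rule on 2]
5. not r, w0   [neg-or-rule on 2]
Accessibility: w0Rw0
Branch closes: r and not r both at w0.
All branches of the negation close; one closing branch shown above.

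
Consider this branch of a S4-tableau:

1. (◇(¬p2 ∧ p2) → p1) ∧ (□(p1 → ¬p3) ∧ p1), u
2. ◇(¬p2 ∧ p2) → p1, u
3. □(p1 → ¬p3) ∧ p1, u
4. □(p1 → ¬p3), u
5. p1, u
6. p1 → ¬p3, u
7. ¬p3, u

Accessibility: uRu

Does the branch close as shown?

No world carries both an atom and its negation.

Open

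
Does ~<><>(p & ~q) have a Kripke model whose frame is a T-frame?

1. ~<><>(p & ~q), 0
2. ~<>(p & ~q), 0
3. ~(p & ~q), 0
4. q, 0
Accessibility: 0R0

Satisfiable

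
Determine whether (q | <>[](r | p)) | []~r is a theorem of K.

No, not valid

Tableau for the negation ~((q | <>[](r | p)) | []~r):
1. ~((q | <>[](r | p)) | []~r), u
2. ~(q | <>[](r | p)), u
3. ~[]~r, u
4. ~q, u
5. ~<>[](r | p), u
6. r, v
7. ~[](r | p), v
8. ~(r | p), w
9. ~r, w
10. ~p, w
Accessibility: uRv, vRw
The negation has an open branch (countermodel exists).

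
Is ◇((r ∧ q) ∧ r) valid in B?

No, not valid

Tableau for the negation ¬◇((r ∧ q) ∧ r):
1. ¬◇((r ∧ q) ∧ r), 0
2. ¬((r ∧ q) ∧ r), 0   [¬◇-rule on 1 via 0R0]
3. ¬r, 0   [¬∧-rule on 2 (branches; this branch)]
Accessibility: 0R0
The negation has an open branch (countermodel exists).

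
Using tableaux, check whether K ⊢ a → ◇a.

Invalid (countermodel exists)

Tableau for the negation ¬(a → ◇a):
1. ¬(a → ◇a), w0
2. a, w0
3. ¬◇a, w0
The negation has an open branch (countermodel exists).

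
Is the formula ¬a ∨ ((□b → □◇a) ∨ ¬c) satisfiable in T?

Yes, satisfiable

1. ¬a ∨ ((□b → □◇a) ∨ ¬c), u
2. (□b → □◇a) ∨ ¬c, u   [∨-rule on 1 (branches; this branch)]
3. ¬c, u   [∨-rule on 2 (branches; this branch)]
Accessibility: uRu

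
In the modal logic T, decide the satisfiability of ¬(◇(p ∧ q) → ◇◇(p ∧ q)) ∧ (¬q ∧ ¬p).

No, unsatisfiable

1. ¬(◇(p ∧ q) → ◇◇(p ∧ q)) ∧ (¬q ∧ ¬p), w0
2. ¬(◇(p ∧ q) → ◇◇(p ∧ q)), w0   [∧-rule on 1]
3. ¬q ∧ ¬p, w0   [∧-rule on 1]
4. ◇(p ∧ q), w0   [¬→-rule on 2]
5. ¬◇◇(p ∧ q), w0   [¬→-rule on 2]
6. ¬q, w0   [∧-rule on 3]
7. ¬p, w0   [∧-rule on 3]
8. ¬◇(p ∧ q), w0   [¬◇-rule on 5 via w0Rw0]
9. ¬(p ∧ q), w0   [¬◇-rule on 8 via w0Rw0]
10. p ∧ q, w1   [◇-rule on 4: fresh world w1, w0Rw1]
11. p, w1   [∧-rule on 10]
12. q, w1   [∧-rule on 10]
13. ¬◇(p ∧ q), w1   [¬◇-rule on 5 via w0Rw1]
14. ¬(p ∧ q), w1   [¬◇-rule on 8 via w0Rw1]
15. ¬q, w1   [¬∧-rule on 14 (branches; this branch)]
Accessibility: w0Rw0, w0Rw1, w1Rw1
Branch closes: q and ¬q both at w1.
Every branch closes; the branch above is one of them.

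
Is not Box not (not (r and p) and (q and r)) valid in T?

Invalid (countermodel exists)

Tableau for the negation Box not (not (r and p) and (q and r)):
1. Box not (not (r and p) and (q and r)), u
2. not (not (r and p) and (q and r)), u   [Box-rule on 1 via uRu]
3. not (q and r), u   [neg-and-rule on 2 (branches; this branch)]
4. not r, u   [neg-and-rule on 3 (branches; this branch)]
Accessibility: uRu
The negation has an open branch (countermodel exists).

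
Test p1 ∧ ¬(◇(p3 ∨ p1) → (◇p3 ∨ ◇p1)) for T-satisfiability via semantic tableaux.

Unsatisfiable (every branch closes)

1. p1 ∧ ¬(◇(p3 ∨ p1) → (◇p3 ∨ ◇p1)), u
2. p1, u   [∧-rule on 1]
3. ¬(◇(p3 ∨ p1) → (◇p3 ∨ ◇p1)), u   [∧-rule on 1]
4. ◇(p3 ∨ p1), u   [¬→-rule on 3]
5. ¬(◇p3 ∨ ◇p1), u   [¬→-rule on 3]
6. ¬◇p3, u   [¬∨-rule on 5]
7. ¬◇p1, u   [¬∨-rule on 5]
8. ¬p3, u   [¬◇-rule on 6 via uRu]
9. ¬p1, u   [¬◇-rule on 7 via uRu]
Accessibility: uRu
Branch closes: p1 and ¬p1 both at u.
Every branch closes; the branch above is one of them.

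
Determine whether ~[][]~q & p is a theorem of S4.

Tableau for the negation ~(~[][]~q & p):
1. ~(~[][]~q & p), 0
2. ~p, 0
Accessibility: 0R0
The negation has an open branch (countermodel exists).

Invalid (countermodel exists)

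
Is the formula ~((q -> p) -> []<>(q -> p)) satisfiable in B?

No, unsatisfiable

1. ~((q -> p) -> []<>(q -> p)), w0
2. q -> p, w0
3. ~[]<>(q -> p), w0
4. p, w0
5. ~<>(q -> p), w1
6. ~(q -> p), w0
7. q, w0
8. ~p, w0
Accessibility: w0Rw0, w0Rw1, w1Rw0, w1Rw1
Branch closes: p and ~p both at w0.
Every branch closes; the branch above is one of them.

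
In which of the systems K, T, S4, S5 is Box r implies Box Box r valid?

S4, S5

T-tableau for the negation not (Box r implies Box Box r):
1. not (Box r implies Box Box r), u
2. Box r, u
3. not Box Box r, u
4. r, u
5. not Box r, v
6. r, v
7. not r, w
Accessibility: uRu, uRv, vRv, vRw, wRw
Complete open branch: countermodel on a T-frame, so not valid in T, nor in K (the same frame is also a K-frame).
S4-tableau for the negation not (Box r implies Box Box r):
1. not (Box r implies Box Box r), u
2. Box r, u
3. not Box Box r, u
4. r, u
5. not Box r, v
6. r, v
7. not r, w
8. r, w
Accessibility: uRu, uRv, uRw, vRv, vRw, wRw
Branch closes: r and not r both at w.
Every branch closes (one shown): valid in S4, hence also in S5 (every theorem of S4 is a theorem of S5).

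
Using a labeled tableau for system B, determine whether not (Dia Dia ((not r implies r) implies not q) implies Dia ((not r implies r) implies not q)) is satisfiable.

Yes, satisfiable

1. not (Dia Dia ((not r implies r) implies not q) implies Dia ((not r implies r) implies not q)), u
2. Dia Dia ((not r implies r) implies not q), u
3. not Dia ((not r implies r) implies not q), u
4. not ((not r implies r) implies not q), u
5. not r implies r, u
6. q, u
7. r, u
8. Dia ((not r implies r) implies not q), v
9. not ((not r implies r) implies not q), v
10. not r implies r, v
11. q, v
12. r, v
13. (not r implies r) implies not q, w
14. not q, w
Accessibility: uRu, uRv, vRu, vRv, vRw, wRv, wRw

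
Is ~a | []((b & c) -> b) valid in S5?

Valid

Tableau for the negation ~(~a | []((b & c) -> b)):
1. ~(~a | []((b & c) -> b)), w0
2. a, w0
3. ~[]((b & c) -> b), w0
4. ~((b & c) -> b), w1
5. b & c, w1
6. ~b, w1
7. b, w1
8. c, w1
Accessibility: w0Rw0, w0Rw1, w1Rw0, w1Rw1
Branch closes: b and ~b both at w1.
Every branch of the negation's tableau closes; the branch above is one of them.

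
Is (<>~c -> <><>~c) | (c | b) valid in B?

Valid in B

Tableau for the negation ~((<>~c -> <><>~c) | (c | b)):
1. ~((<>~c -> <><>~c) | (c | b)), w0
2. ~(<>~c -> <><>~c), w0
3. ~(c | b), w0
4. <>~c, w0
5. ~<><>~c, w0
6. ~c, w0
7. ~b, w0
8. ~<>~c, w0
9. c, w0
Accessibility: w0Rw0
Branch closes: c and ~c both at w0.
All branches of the negation close; one closing branch shown above.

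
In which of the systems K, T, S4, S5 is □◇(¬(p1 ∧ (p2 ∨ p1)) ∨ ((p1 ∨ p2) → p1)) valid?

T, S4, S5

K-tableau for the negation ¬□◇(¬(p1 ∧ (p2 ∨ p1)) ∨ ((p1 ∨ p2) → p1)):
1. ¬□◇(¬(p1 ∧ (p2 ∨ p1)) ∨ ((p1 ∨ p2) → p1)), w0
2. ¬◇(¬(p1 ∧ (p2 ∨ p1)) ∨ ((p1 ∨ p2) → p1)), w1
Accessibility: w0Rw1
Complete open branch: countermodel on a K-frame, so not valid in K.
T-tableau for the negation ¬□◇(¬(p1 ∧ (p2 ∨ p1)) ∨ ((p1 ∨ p2) → p1)):
1. ¬□◇(¬(p1 ∧ (p2 ∨ p1)) ∨ ((p1 ∨ p2) → p1)), w0
2. ¬◇(¬(p1 ∧ (p2 ∨ p1)) ∨ ((p1 ∨ p2) → p1)), w1
3. ¬(¬(p1 ∧ (p2 ∨ p1)) ∨ ((p1 ∨ p2) → p1)), w1
4. p1 ∧ (p2 ∨ p1), w1
5. ¬((p1 ∨ p2) → p1), w1
6. p1, w1
7. p2 ∨ p1, w1
8. p1 ∨ p2, w1
9. ¬p1, w1
Accessibility: w0Rw0, w0Rw1, w1Rw1
Branch closes: p1 and ¬p1 both at w1.
Every branch closes (one shown): valid in T, hence also in S4, S5 (every theorem of T is a theorem of S4 and S5).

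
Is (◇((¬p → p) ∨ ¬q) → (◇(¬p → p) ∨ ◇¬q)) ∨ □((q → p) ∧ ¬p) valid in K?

Valid in K

Tableau for the negation ¬((◇((¬p → p) ∨ ¬q) → (◇(¬p → p) ∨ ◇¬q)) ∨ □((q → p) ∧ ¬p)):
1. ¬((◇((¬p → p) ∨ ¬q) → (◇(¬p → p) ∨ ◇¬q)) ∨ □((q → p) ∧ ¬p)), 0
2. ¬(◇((¬p → p) ∨ ¬q) → (◇(¬p → p) ∨ ◇¬q)), 0
3. ¬□((q → p) ∧ ¬p), 0
4. ◇((¬p → p) ∨ ¬q), 0
5. ¬(◇(¬p → p) ∨ ◇¬q), 0
6. ¬◇(¬p → p), 0
7. ¬◇¬q, 0
8. ¬((q → p) ∧ ¬p), 1
9. ¬(¬p → p), 1
10. ¬p, 1
11. q, 1
12. ¬(q → p), 1
13. (¬p → p) ∨ ¬q, 2
14. ¬(¬p → p), 2
15. ¬p, 2
16. q, 2
17. ¬p → p, 2
18. p, 2
Accessibility: 0R1, 0R2
Branch closes: p and ¬p both at 2.
All branches of the negation close; one closing branch shown above.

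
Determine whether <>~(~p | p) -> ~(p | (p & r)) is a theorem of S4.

Tableau for the negation ~(<>~(~p | p) -> ~(p | (p & r))):
1. ~(<>~(~p | p) -> ~(p | (p & r))), 0
2. <>~(~p | p), 0   [~->-rule on 1]
3. p | (p & r), 0   [~->-rule on 1]
4. p & r, 0   [|-rule on 3 (branches; this branch)]
5. p, 0   [&-rule on 4]
6. r, 0   [&-rule on 4]
7. ~(~p | p), 1   [<>-rule on 2: fresh world 1, 0R1]
8. p, 1   [~|-rule on 7]
9. ~p, 1   [~|-rule on 7]
Accessibility: 0R0, 0R1, 1R1
Branch closes: p and ~p both at 1.
Every branch of the negation's tableau closes; the branch above is one of them.

Valid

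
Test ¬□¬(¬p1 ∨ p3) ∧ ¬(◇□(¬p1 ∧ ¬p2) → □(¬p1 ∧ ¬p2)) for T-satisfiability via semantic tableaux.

1. ¬□¬(¬p1 ∨ p3) ∧ ¬(◇□(¬p1 ∧ ¬p2) → □(¬p1 ∧ ¬p2)), w0
2. ¬□¬(¬p1 ∨ p3), w0   [∧-rule on 1]
3. ¬(◇□(¬p1 ∧ ¬p2) → □(¬p1 ∧ ¬p2)), w0   [∧-rule on 1]
4. ◇□(¬p1 ∧ ¬p2), w0   [¬→-rule on 3]
5. ¬□(¬p1 ∧ ¬p2), w0   [¬→-rule on 3]
6. ¬p1 ∨ p3, w1   [¬□-rule on 2: fresh world w1, w0Rw1]
7. p3, w1   [∨-rule on 6 (branches; this branch)]
8. □(¬p1 ∧ ¬p2), w2   [◇-rule on 4: fresh world w2, w0Rw2]
9. ¬p1 ∧ ¬p2, w2   [□-rule on 8 via w2Rw2]
10. ¬p1, w2   [∧-rule on 9]
11. ¬p2, w2   [∧-rule on 9]
12. ¬(¬p1 ∧ ¬p2), w3   [¬□-rule on 5: fresh world w3, w0Rw3]
13. p2, w3   [¬∧-rule on 12 (branches; this branch)]
Accessibility: w0Rw0, w0Rw1, w0Rw2, w0Rw3, w1Rw1, w2Rw2, w3Rw3

Satisfiable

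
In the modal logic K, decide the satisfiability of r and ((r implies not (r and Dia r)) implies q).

1. r and ((r implies not (r and Dia r)) implies q), u
2. r, u   [and-rule on 1]
3. (r implies not (r and Dia r)) implies q, u   [and-rule on 1]
4. q, u   [implies-rule on 3 (branches; this branch)]

Yes, satisfiable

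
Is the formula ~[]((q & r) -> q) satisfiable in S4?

No, unsatisfiable

1. ~[]((q & r) -> q), 0
2. ~((q & r) -> q), 1
3. q & r, 1
4. ~q, 1
5. q, 1
6. r, 1
Accessibility: 0R0, 0R1, 1R1
Branch closes: q and ~q both at 1.
Every branch closes; the branch above is one of them.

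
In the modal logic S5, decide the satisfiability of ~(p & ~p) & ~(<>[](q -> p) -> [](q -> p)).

Unsatisfiable (every branch closes)

1. ~(p & ~p) & ~(<>[](q -> p) -> [](q -> p)), 0
2. ~(p & ~p), 0
3. ~(<>[](q -> p) -> [](q -> p)), 0
4. <>[](q -> p), 0
5. ~[](q -> p), 0
6. p, 0
7. [](q -> p), 1
8. q -> p, 0
9. q -> p, 1
10. p, 1
11. ~(q -> p), 2
12. q, 2
13. ~p, 2
14. q -> p, 2
15. p, 2
Accessibility: 0R0, 0R1, 0R2, 1R0, 1R1, 1R2, 2R0, 2R1, 2R2
Branch closes: p and ~p both at 2.
All branches of the tableau close; one closing branch shown above.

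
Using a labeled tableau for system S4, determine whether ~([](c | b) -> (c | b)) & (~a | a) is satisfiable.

No, unsatisfiable

1. ~([](c | b) -> (c | b)) & (~a | a), 0
2. ~([](c | b) -> (c | b)), 0   [&-rule on 1]
3. ~a | a, 0   [&-rule on 1]
4. [](c | b), 0   [~->-rule on 2]
5. ~(c | b), 0   [~->-rule on 2]
6. ~c, 0   [~|-rule on 5]
7. ~b, 0   [~|-rule on 5]
8. c | b, 0   [[]-rule on 4 via 0R0]
9. a, 0   [|-rule on 3 (branches; this branch)]
10. b, 0   [|-rule on 8 (branches; this branch)]
Accessibility: 0R0
Branch closes: b and ~b both at 0.
(One branch shown.) All branches close.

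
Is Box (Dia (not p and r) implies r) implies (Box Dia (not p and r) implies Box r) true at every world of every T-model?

Tableau for the negation not (Box (Dia (not p and r) implies r) implies (Box Dia (not p and r) implies Box r)):
1. not (Box (Dia (not p and r) implies r) implies (Box Dia (not p and r) implies Box r)), 0
2. Box (Dia (not p and r) implies r), 0
3. not (Box Dia (not p and r) implies Box r), 0
4. Box Dia (not p and r), 0
5. not Box r, 0
6. Dia (not p and r) implies r, 0
7. Dia (not p and r), 0
8. r, 0
9. not r, 1
10. Dia (not p and r) implies r, 1
11. Dia (not p and r), 1
12. not Dia (not p and r), 1
13. not (not p and r), 1
14. not p and r, 2
15. not p, 2
16. r, 2
17. Dia (not p and r) implies r, 2
18. Dia (not p and r), 2
19. not p and r, 3
20. not p, 3
21. r, 3
22. not (not p and r), 3
23. not r, 3
Accessibility: 0R0, 0R1, 0R2, 1R1, 1R3, 2R2, 3R3
Branch closes: r and not r both at 3.
Every branch of the negation's tableau closes; the branch above is one of them.

Valid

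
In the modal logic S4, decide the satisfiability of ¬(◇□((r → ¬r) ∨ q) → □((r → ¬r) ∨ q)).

1. ¬(◇□((r → ¬r) ∨ q) → □((r → ¬r) ∨ q)), w0
2. ◇□((r → ¬r) ∨ q), w0
3. ¬□((r → ¬r) ∨ q), w0
4. □((r → ¬r) ∨ q), w1
5. (r → ¬r) ∨ q, w1
6. q, w1
7. ¬((r → ¬r) ∨ q), w2
8. ¬(r → ¬r), w2
9. ¬q, w2
10. r, w2
Accessibility: w0Rw0, w0Rw1, w0Rw2, w1Rw1, w2Rw2

Satisfiable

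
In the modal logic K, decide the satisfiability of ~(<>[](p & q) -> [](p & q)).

Yes, satisfiable

1. ~(<>[](p & q) -> [](p & q)), w0
2. <>[](p & q), w0   [~->-rule on 1]
3. ~[](p & q), w0   [~->-rule on 1]
4. [](p & q), w1   [<>-rule on 2: fresh world w1, w0Rw1]
5. ~(p & q), w2   [~[]-rule on 3: fresh world w2, w0Rw2]
6. ~q, w2   [~&-rule on 5 (branches; this branch)]
Accessibility: w0Rw1, w0Rw2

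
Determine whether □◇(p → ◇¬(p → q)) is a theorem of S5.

Not valid

Tableau for the negation ¬□◇(p → ◇¬(p → q)):
1. ¬□◇(p → ◇¬(p → q)), 0
2. ¬◇(p → ◇¬(p → q)), 1   [¬□-rule on 1: fresh world 1, 0R1]
3. ¬(p → ◇¬(p → q)), 0   [¬◇-rule on 2 via 1R0]
4. p, 0   [¬→-rule on 3]
5. ¬◇¬(p → q), 0   [¬→-rule on 3]
6. ¬(p → ◇¬(p → q)), 1   [¬◇-rule on 2 via 1R1]
7. p, 1   [¬→-rule on 6]
8. ¬◇¬(p → q), 1   [¬→-rule on 6]
9. p → q, 0   [¬◇-rule on 5 via 0R0]
10. p → q, 1   [¬◇-rule on 5 via 0R1]
11. q, 0   [→-rule on 9 (branches; this branch)]
12. q, 1   [→-rule on 10 (branches; this branch)]
Accessibility: 0R0, 0R1, 1R0, 1R1
The negation has an open branch (countermodel exists).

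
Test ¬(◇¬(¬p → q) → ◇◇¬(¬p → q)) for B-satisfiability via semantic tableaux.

No, unsatisfiable

1. ¬(◇¬(¬p → q) → ◇◇¬(¬p → q)), 0
2. ◇¬(¬p → q), 0
3. ¬◇◇¬(¬p → q), 0
4. ¬◇¬(¬p → q), 0
5. ¬p → q, 0
6. q, 0
7. ¬(¬p → q), 1
8. ¬p, 1
9. ¬q, 1
10. ¬◇¬(¬p → q), 1
11. ¬p → q, 1
12. q, 1
Accessibility: 0R0, 0R1, 1R0, 1R1
Branch closes: q and ¬q both at 1.
(One branch shown.) All branches close.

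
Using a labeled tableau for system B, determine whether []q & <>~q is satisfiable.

No, unsatisfiable

1. []q & <>~q, 0
2. []q, 0
3. <>~q, 0
4. q, 0
5. ~q, 1
6. q, 1
Accessibility: 0R0, 0R1, 1R0, 1R1
Branch closes: q and ~q both at 1.
Every branch closes; the branch above is one of them.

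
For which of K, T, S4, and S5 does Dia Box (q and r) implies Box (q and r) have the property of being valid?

S5-tableau for the negation not (Dia Box (q and r) implies Box (q and r)):
1. not (Dia Box (q and r) implies Box (q and r)), 0
2. Dia Box (q and r), 0
3. not Box (q and r), 0
4. Box (q and r), 1
5. q and r, 0
6. q, 0
7. r, 0
8. q and r, 1
9. q, 1
10. r, 1
11. not (q and r), 2
12. q and r, 2
13. q, 2
14. r, 2
15. not r, 2
Accessibility: 0R0, 0R1, 0R2, 1R0, 1R1, 1R2, 2R0, 2R1, 2R2
Branch closes: r and not r both at 2.
Every branch closes (one shown): valid in S5.
S4-tableau for the negation not (Dia Box (q and r) implies Box (q and r)):
1. not (Dia Box (q and r) implies Box (q and r)), 0
2. Dia Box (q and r), 0
3. not Box (q and r), 0
4. Box (q and r), 1
5. q and r, 1
6. q, 1
7. r, 1
8. not (q and r), 2
9. not r, 2
Accessibility: 0R0, 0R1, 0R2, 1R1, 2R2
Complete open branch: countermodel on an S4-frame, so not valid in S4, nor in K, T (the same frame is also a K-frame and a T-frame).

S5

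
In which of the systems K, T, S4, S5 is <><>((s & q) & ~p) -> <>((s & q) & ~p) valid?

T-tableau for the negation ~(<><>((s & q) & ~p) -> <>((s & q) & ~p)):
1. ~(<><>((s & q) & ~p) -> <>((s & q) & ~p)), w0
2. <><>((s & q) & ~p), w0   [~->-rule on 1]
3. ~<>((s & q) & ~p), w0   [~->-rule on 1]
4. ~((s & q) & ~p), w0   [~<>-rule on 3 via w0Rw0]
5. p, w0   [~&-rule on 4 (branches; this branch)]
6. <>((s & q) & ~p), w1   [<>-rule on 2: fresh world w1, w0Rw1]
7. ~((s & q) & ~p), w1   [~<>-rule on 3 via w0Rw1]
8. p, w1   [~&-rule on 7 (branches; this branch)]
9. (s & q) & ~p, w2   [<>-rule on 6: fresh world w2, w1Rw2]
10. s & q, w2   [&-rule on 9]
11. ~p, w2   [&-rule on 9]
12. s, w2   [&-rule on 10]
13. q, w2   [&-rule on 10]
Accessibility: w0Rw0, w0Rw1, w1Rw1, w1Rw2, w2Rw2
Complete open branch: countermodel on a T-frame, so not valid in T, nor in K (the same frame is also a K-frame).
S4-tableau for the negation ~(<><>((s & q) & ~p) -> <>((s & q) & ~p)):
1. ~(<><>((s & q) & ~p) -> <>((s & q) & ~p)), w0
2. <><>((s & q) & ~p), w0   [~->-rule on 1]
3. ~<>((s & q) & ~p), w0   [~->-rule on 1]
4. ~((s & q) & ~p), w0   [~<>-rule on 3 via w0Rw0]
5. ~(s & q), w0   [~&-rule on 4 (branches; this branch)]
6. ~q, w0   [~&-rule on 5 (branches; this branch)]
7. <>((s & q) & ~p), w1   [<>-rule on 2: fresh world w1, w0Rw1]
8. ~((s & q) & ~p), w1   [~<>-rule on 3 via w0Rw1]
9. ~(s & q), w1   [~&-rule on 8 (branches; this branch)]
10. ~q, w1   [~&-rule on 9 (branches; this branch)]
11. (s & q) & ~p, w2   [<>-rule on 7: fresh world w2, w1Rw2]
12. s & q, w2   [&-rule on 11]
13. ~p, w2   [&-rule on 11]
14. s, w2   [&-rule on 12]
15. q, w2   [&-rule on 12]
16. ~((s & q) & ~p), w2   [~<>-rule on 3 via w0Rw2]
17. ~(s & q), w2   [~&-rule on 16 (branches; this branch)]
18. ~q, w2   [~&-rule on 17 (branches; this branch)]
Accessibility: w0Rw0, w0Rw1, w0Rw2, w1Rw1, w1Rw2, w2Rw2
Branch closes: q and ~q both at w2.
Every branch closes (one shown): valid in S4, hence also in S5 (every theorem of S4 is a theorem of S5).

S4, S5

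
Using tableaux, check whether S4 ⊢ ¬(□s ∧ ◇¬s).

Tableau for the negation □s ∧ ◇¬s:
1. □s ∧ ◇¬s, w0
2. □s, w0
3. ◇¬s, w0
4. s, w0
5. ¬s, w1
6. s, w1
Accessibility: w0Rw0, w0Rw1, w1Rw1
Branch closes: s and ¬s both at w1.
Every branch of the negation's tableau closes; the branch above is one of them.

Valid in S4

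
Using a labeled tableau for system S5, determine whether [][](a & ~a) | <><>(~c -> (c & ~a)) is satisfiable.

Yes, satisfiable

1. [][](a & ~a) | <><>(~c -> (c & ~a)), 0
2. <><>(~c -> (c & ~a)), 0   [|-rule on 1 (branches; this branch)]
3. <>(~c -> (c & ~a)), 1   [<>-rule on 2: fresh world 1, 0R1]
4. ~c -> (c & ~a), 2   [<>-rule on 3: fresh world 2, 1R2]
5. c & ~a, 2   [->-rule on 4 (branches; this branch)]
6. c, 2   [&-rule on 5]
7. ~a, 2   [&-rule on 5]
Accessibility: 0R0, 0R1, 0R2, 1R0, 1R1, 1R2, 2R0, 2R1, 2R2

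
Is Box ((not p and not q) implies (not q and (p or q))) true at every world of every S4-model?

Tableau for the negation not Box ((not p and not q) implies (not q and (p or q))):
1. not Box ((not p and not q) implies (not q and (p or q))), 0
2. not ((not p and not q) implies (not q and (p or q))), 1
3. not p and not q, 1
4. not (not q and (p or q)), 1
5. not p, 1
6. not q, 1
7. not (p or q), 1
Accessibility: 0R0, 0R1, 1R1
The negation has an open branch (countermodel exists).

No, not valid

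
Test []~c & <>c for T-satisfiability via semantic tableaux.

1. []~c & <>c, w0
2. []~c, w0
3. <>c, w0
4. ~c, w0
5. c, w1
6. ~c, w1
Accessibility: w0Rw0, w0Rw1, w1Rw1
Branch closes: c and ~c both at w1.
Every branch closes; the branch above is one of them.

Unsatisfiable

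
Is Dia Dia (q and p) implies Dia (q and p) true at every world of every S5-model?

Valid in S5

Tableau for the negation not (Dia Dia (q and p) implies Dia (q and p)):
1. not (Dia Dia (q and p) implies Dia (q and p)), w0
2. Dia Dia (q and p), w0
3. not Dia (q and p), w0
4. not (q and p), w0
5. not p, w0
6. Dia (q and p), w1
7. not (q and p), w1
8. not p, w1
9. q and p, w2
10. q, w2
11. p, w2
12. not (q and p), w2
13. not p, w2
Accessibility: w0Rw0, w0Rw1, w0Rw2, w1Rw0, w1Rw1, w1Rw2, w2Rw0, w2Rw1, w2Rw2
Branch closes: p and not p both at w2.
All branches of the negation close; one closing branch shown above.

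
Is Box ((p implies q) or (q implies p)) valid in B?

Yes, valid

Tableau for the negation not Box ((p implies q) or (q implies p)):
1. not Box ((p implies q) or (q implies p)), 0
2. not ((p implies q) or (q implies p)), 1   [neg-Box-rule on 1: fresh world 1, 0R1]
3. not (p implies q), 1   [neg-or-rule on 2]
4. not (q implies p), 1   [neg-or-rule on 2]
5. p, 1   [neg-implies-rule on 3]
6. not q, 1   [neg-implies-rule on 3]
7. q, 1   [neg-implies-rule on 4]
8. not p, 1   [neg-implies-rule on 4]
Accessibility: 0R0, 0R1, 1R0, 1R1
Branch closes: q and not q both at 1.
Every branch of the negation's tableau closes; the branch above is one of them.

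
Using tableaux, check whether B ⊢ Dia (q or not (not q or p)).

Tableau for the negation not Dia (q or not (not q or p)):
1. not Dia (q or not (not q or p)), 0
2. not (q or not (not q or p)), 0   [neg-Dia-rule on 1 via 0R0]
3. not q, 0   [neg-or-rule on 2]
4. not q or p, 0   [neg-or-rule on 2]
5. p, 0   [or-rule on 4 (branches; this branch)]
Accessibility: 0R0
The negation has an open branch (countermodel exists).

Not valid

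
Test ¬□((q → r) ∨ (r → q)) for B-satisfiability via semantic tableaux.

1. ¬□((q → r) ∨ (r → q)), u
2. ¬((q → r) ∨ (r → q)), v   [¬□-rule on 1: fresh world v, uRv]
3. ¬(q → r), v   [¬∨-rule on 2]
4. ¬(r → q), v   [¬∨-rule on 2]
5. q, v   [¬→-rule on 3]
6. ¬r, v   [¬→-rule on 3]
7. r, v   [¬→-rule on 4]
8. ¬q, v   [¬→-rule on 4]
Accessibility: uRu, uRv, vRu, vRv
Branch closes: r and ¬r both at v.
(One branch shown.) All branches close.

Unsatisfiable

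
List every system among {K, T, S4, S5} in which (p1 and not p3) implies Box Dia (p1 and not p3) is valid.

S4-tableau for the negation not ((p1 and not p3) implies Box Dia (p1 and not p3)):
1. not ((p1 and not p3) implies Box Dia (p1 and not p3)), w0
2. p1 and not p3, w0
3. not Box Dia (p1 and not p3), w0
4. p1, w0
5. not p3, w0
6. not Dia (p1 and not p3), w1
7. not (p1 and not p3), w1
8. p3, w1
Accessibility: w0Rw0, w0Rw1, w1Rw1
Complete open branch: countermodel on an S4-frame, so not valid in S4, nor in K, T (the same frame is also a K-frame and a T-frame).
S5-tableau for the negation not ((p1 and not p3) implies Box Dia (p1 and not p3)):
1. not ((p1 and not p3) implies Box Dia (p1 and not p3)), w0
2. p1 and not p3, w0
3. not Box Dia (p1 and not p3), w0
4. p1, w0
5. not p3, w0
6. not Dia (p1 and not p3), w1
7. not (p1 and not p3), w0
8. not (p1 and not p3), w1
9. p3, w0
Accessibility: w0Rw0, w0Rw1, w1Rw0, w1Rw1
Branch closes: p3 and not p3 both at w0.
Every branch closes (one shown): valid in S5.

S5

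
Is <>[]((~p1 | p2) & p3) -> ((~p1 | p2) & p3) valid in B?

Valid in B

Tableau for the negation ~(<>[]((~p1 | p2) & p3) -> ((~p1 | p2) & p3)):
1. ~(<>[]((~p1 | p2) & p3) -> ((~p1 | p2) & p3)), u
2. <>[]((~p1 | p2) & p3), u   [~->-rule on 1]
3. ~((~p1 | p2) & p3), u   [~->-rule on 1]
4. ~(~p1 | p2), u   [~&-rule on 3 (branches; this branch)]
5. p1, u   [~|-rule on 4]
6. ~p2, u   [~|-rule on 4]
7. []((~p1 | p2) & p3), v   [<>-rule on 2: fresh world v, uRv]
8. (~p1 | p2) & p3, u   [[]-rule on 7 via vRu]
9. ~p1 | p2, u   [&-rule on 8]
10. p3, u   [&-rule on 8]
11. (~p1 | p2) & p3, v   [[]-rule on 7 via vRv]
12. ~p1 | p2, v   [&-rule on 11]
13. p3, v   [&-rule on 11]
14. p2, u   [|-rule on 9 (branches; this branch)]
Accessibility: uRu, uRv, vRu, vRv
Branch closes: p2 and ~p2 both at u.
All branches of the negation close; one closing branch shown above.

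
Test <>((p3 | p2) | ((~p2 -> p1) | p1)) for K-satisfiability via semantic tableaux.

1. <>((p3 | p2) | ((~p2 -> p1) | p1)), w0
2. (p3 | p2) | ((~p2 -> p1) | p1), w1   [<>-rule on 1: fresh world w1, w0Rw1]
3. (~p2 -> p1) | p1, w1   [|-rule on 2 (branches; this branch)]
4. p1, w1   [|-rule on 3 (branches; this branch)]
Accessibility: w0Rw1

Yes, satisfiable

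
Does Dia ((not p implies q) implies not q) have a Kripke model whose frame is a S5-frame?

1. Dia ((not p implies q) implies not q), u
2. (not p implies q) implies not q, v
3. not q, v
Accessibility: uRu, uRv, vRu, vRv

Yes, satisfiable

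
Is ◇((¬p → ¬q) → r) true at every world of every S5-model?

Tableau for the negation ¬◇((¬p → ¬q) → r):
1. ¬◇((¬p → ¬q) → r), u
2. ¬((¬p → ¬q) → r), u   [¬◇-rule on 1 via uRu]
3. ¬p → ¬q, u   [¬→-rule on 2]
4. ¬r, u   [¬→-rule on 2]
5. ¬q, u   [→-rule on 3 (branches; this branch)]
Accessibility: uRu
The negation has an open branch (countermodel exists).

Invalid (countermodel exists)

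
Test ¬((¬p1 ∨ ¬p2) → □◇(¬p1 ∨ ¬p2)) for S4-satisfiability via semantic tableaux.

1. ¬((¬p1 ∨ ¬p2) → □◇(¬p1 ∨ ¬p2)), u
2. ¬p1 ∨ ¬p2, u   [¬→-rule on 1]
3. ¬□◇(¬p1 ∨ ¬p2), u   [¬→-rule on 1]
4. ¬p2, u   [∨-rule on 2 (branches; this branch)]
5. ¬◇(¬p1 ∨ ¬p2), v   [¬□-rule on 3: fresh world v, uRv]
6. ¬(¬p1 ∨ ¬p2), v   [¬◇-rule on 5 via vRv]
7. p1, v   [¬∨-rule on 6]
8. p2, v   [¬∨-rule on 6]
Accessibility: uRu, uRv, vRv

Satisfiable (open branch found)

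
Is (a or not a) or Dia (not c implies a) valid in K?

Valid in K

Tableau for the negation not ((a or not a) or Dia (not c implies a)):
1. not ((a or not a) or Dia (not c implies a)), u
2. not (a or not a), u
3. not Dia (not c implies a), u
4. not a, u
5. a, u
Branch closes: a and not a both at u.
Every branch of the negation's tableau closes; the branch above is one of them.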